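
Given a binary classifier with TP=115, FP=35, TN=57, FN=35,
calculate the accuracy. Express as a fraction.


Accuracy = (TP + TN) / (TP + TN + FP + FN) = (115 + 57) / 242 = 86/121.

86/121


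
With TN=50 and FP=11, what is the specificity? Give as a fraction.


Specificity = TN / (TN + FP) = 50 / 61 = 50/61.

50/61


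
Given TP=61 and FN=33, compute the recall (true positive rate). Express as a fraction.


Recall = TP / (TP + FN) = 61 / 94 = 61/94.

61/94


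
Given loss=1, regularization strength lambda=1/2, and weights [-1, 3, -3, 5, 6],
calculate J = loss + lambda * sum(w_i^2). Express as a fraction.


L2 sq norm = sum(w^2) = 80. J = 1 + 1/2 * 80 = 41.

41


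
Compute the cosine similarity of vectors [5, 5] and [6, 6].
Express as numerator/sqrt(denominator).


dot = 60. |a|^2 = 50, |b|^2 = 72. cos = 60/sqrt(3600).

60/sqrt(3600)


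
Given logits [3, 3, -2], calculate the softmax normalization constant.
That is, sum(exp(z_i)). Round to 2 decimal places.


Denom = e^3=20.0855 + e^3=20.0855 + e^-2=0.1353. Sum = 40.3063, which rounds to 40.31.

40.31


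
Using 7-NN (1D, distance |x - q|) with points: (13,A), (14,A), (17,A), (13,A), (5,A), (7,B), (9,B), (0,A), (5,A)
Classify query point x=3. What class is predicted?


Distances: |13-3|=10, |14-3|=11, |17-3|=14, |13-3|=10, |5-3|=2, |7-3|=4, |9-3|=6, |0-3|=3, |5-3|=2. 7 nearest: (5,A), (5,A), (0,A), (7,B), (9,B), (13,A), (13,A). Counts: {'A': 5, 'B': 2}. Majority class: A.

A


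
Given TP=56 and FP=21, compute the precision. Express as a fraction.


Precision = TP / (TP + FP) = 56 / 77 = 8/11.

8/11


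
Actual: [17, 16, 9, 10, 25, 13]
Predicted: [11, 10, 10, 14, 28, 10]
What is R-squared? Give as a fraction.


Mean(y) = 15. SS_res = 107. SS_tot = 170. R^2 = 1 - 107/(170) = 63/170.

63/170


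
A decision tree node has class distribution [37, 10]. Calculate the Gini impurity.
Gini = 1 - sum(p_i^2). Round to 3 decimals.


Total = 47. Proportions: 37/47, 10/47. sum(p_i^2) = 0.6650. Gini = 1 - 0.6650 = 0.3350, which rounds to 0.335.

0.335


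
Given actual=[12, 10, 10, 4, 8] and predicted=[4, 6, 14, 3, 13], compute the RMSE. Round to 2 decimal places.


MSE = 24.4000. RMSE = sqrt(24.4000) = 4.94.

4.94


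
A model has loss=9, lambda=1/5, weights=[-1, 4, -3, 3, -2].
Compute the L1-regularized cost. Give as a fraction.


L1 norm = sum(|w|) = 13. J = 9 + 1/5 * 13 = 58/5.

58/5


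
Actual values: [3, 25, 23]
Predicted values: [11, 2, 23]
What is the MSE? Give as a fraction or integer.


MSE = (1/3) * ((3-11)^2=64 + (25-2)^2=529 + (23-23)^2=0). Sum = 593. MSE = 593/3.

593/3


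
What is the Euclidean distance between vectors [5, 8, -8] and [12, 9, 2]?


d = sqrt(sum of squared differences). (5-12)^2=49, (8-9)^2=1, (-8-2)^2=100. Sum = 150.

sqrt(150)


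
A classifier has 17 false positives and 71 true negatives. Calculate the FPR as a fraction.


FPR = FP / (FP + TN) = 17 / 88 = 17/88.

17/88


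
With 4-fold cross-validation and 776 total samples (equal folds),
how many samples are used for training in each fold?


Each validation fold has 776/4 = 194 samples. Training set = 776 - 194 = 582.

582


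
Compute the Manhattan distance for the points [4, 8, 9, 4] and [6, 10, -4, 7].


d = sum of absolute differences: |4-6|=2 + |8-10|=2 + |9--4|=13 + |4-7|=3 = 20.

20


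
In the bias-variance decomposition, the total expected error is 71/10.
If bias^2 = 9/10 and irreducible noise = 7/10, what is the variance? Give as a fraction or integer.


Total error = bias^2 + variance + irreducible noise. So variance = 71/10 - 9/10 - 7/10 = 11/2.

11/2


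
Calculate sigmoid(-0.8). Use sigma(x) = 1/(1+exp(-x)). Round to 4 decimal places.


sigma(-0.8) = 1/(1+e^(0.8)) = 1/(1+2.225541) = 1/3.225541 = 0.3100.

0.3100


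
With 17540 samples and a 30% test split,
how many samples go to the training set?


Test set = 17540 * 30% = 5262. Training set = 17540 - 5262 = 12278.

12278


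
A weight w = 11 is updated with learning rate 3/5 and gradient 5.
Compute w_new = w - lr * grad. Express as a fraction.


w_new = 11 - 3/5 * 5 = 11 - 3 = 8.

8


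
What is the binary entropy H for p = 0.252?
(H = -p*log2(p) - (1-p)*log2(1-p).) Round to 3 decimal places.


H = -0.252*log2(0.252) - 0.748*log2(0.748) = 0.814.

0.814


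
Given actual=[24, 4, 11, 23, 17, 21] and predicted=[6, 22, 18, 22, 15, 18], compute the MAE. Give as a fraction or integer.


MAE = (1/6) * (|24-6|=18 + |4-22|=18 + |11-18|=7 + |23-22|=1 + |17-15|=2 + |21-18|=3). Sum = 49. MAE = 49/6.

49/6


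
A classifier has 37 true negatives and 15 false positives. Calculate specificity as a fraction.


Specificity = TN / (TN + FP) = 37 / 52 = 37/52.

37/52


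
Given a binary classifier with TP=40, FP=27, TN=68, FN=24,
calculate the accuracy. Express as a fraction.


Accuracy = (TP + TN) / (TP + TN + FP + FN) = (40 + 68) / 159 = 36/53.

36/53


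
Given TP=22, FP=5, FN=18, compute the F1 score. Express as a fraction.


Precision = 22/27 = 22/27. Recall = 22/40 = 11/20. F1 = 2*P*R/(P+R) = 44/67.

44/67


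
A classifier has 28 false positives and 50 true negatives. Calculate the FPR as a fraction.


FPR = FP / (FP + TN) = 28 / 78 = 14/39.

14/39


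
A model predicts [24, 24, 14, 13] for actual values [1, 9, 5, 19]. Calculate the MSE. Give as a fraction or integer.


MSE = (1/4) * ((1-24)^2=529 + (9-24)^2=225 + (5-14)^2=81 + (19-13)^2=36). Sum = 871. MSE = 871/4.

871/4


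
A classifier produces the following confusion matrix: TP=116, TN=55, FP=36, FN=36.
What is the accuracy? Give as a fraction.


Accuracy = (TP + TN) / (TP + TN + FP + FN) = (116 + 55) / 243 = 19/27.

19/27


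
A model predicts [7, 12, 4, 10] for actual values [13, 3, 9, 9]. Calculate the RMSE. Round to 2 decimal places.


MSE = 35.7500. RMSE = sqrt(35.7500) = 5.98.

5.98


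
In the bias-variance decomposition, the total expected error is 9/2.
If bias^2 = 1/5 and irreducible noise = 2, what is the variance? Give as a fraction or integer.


Total error = bias^2 + variance + irreducible noise. So variance = 9/2 - 1/5 - 2 = 23/10.

23/10


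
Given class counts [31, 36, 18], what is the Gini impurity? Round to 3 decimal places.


Total = 85. Proportions: 31/85, 36/85, 18/85. sum(p_i^2) = 0.3572. Gini = 1 - 0.3572 = 0.6428, which rounds to 0.643.

0.643


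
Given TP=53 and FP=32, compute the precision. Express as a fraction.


Precision = TP / (TP + FP) = 53 / 85 = 53/85.

53/85


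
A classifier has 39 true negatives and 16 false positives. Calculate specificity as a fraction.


Specificity = TN / (TN + FP) = 39 / 55 = 39/55.

39/55


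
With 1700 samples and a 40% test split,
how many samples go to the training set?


Test set = 1700 * 40% = 680. Training set = 1700 - 680 = 1020.

1020


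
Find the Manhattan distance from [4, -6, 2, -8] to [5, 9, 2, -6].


d = sum of absolute differences: |4-5|=1 + |-6-9|=15 + |2-2|=0 + |-8--6|=2 = 18.

18


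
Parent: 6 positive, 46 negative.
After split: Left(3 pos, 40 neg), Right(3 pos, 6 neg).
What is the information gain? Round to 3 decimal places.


H(parent) = 0.5159. H(left) = 0.3651, H(right) = 0.9183. Weighted = (43/52)*0.3651 + (9/52)*0.9183 = 0.4608. IG = 0.5159 - 0.4608 = 0.0551, which rounds to 0.055.

0.055


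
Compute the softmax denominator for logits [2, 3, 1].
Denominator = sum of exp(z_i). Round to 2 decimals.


Denom = e^2=7.3891 + e^3=20.0855 + e^1=2.7183. Sum = 30.1929, which rounds to 30.19.

30.19


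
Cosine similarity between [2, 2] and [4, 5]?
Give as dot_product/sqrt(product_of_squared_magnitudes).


dot = 18. |a|^2 = 8, |b|^2 = 41. cos = 18/sqrt(328).

18/sqrt(328)


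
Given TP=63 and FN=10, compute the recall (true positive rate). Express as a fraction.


Recall = TP / (TP + FN) = 63 / 73 = 63/73.

63/73


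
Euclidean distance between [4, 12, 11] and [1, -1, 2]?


d = sqrt(sum of squared differences). (4-1)^2=9, (12--1)^2=169, (11-2)^2=81. Sum = 259.

sqrt(259)


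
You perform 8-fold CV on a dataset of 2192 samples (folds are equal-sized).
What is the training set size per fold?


Each validation fold has 2192/8 = 274 samples. Training set = 2192 - 274 = 1918.

1918


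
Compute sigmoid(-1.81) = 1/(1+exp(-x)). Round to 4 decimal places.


sigma(-1.81) = 1/(1+e^(1.81)) = 1/(1+6.110447) = 1/7.110447 = 0.1406.

0.1406


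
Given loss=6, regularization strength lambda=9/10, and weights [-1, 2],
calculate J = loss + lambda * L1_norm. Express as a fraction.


L1 norm = sum(|w|) = 3. J = 6 + 9/10 * 3 = 87/10.

87/10


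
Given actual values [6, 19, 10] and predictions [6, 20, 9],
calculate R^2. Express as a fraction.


Mean(y) = 35/3. SS_res = 2. SS_tot = 266/3. R^2 = 1 - 2/(266/3) = 130/133.

130/133


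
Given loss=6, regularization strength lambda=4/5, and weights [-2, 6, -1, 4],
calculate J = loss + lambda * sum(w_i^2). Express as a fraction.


L2 sq norm = sum(w^2) = 57. J = 6 + 4/5 * 57 = 258/5.

258/5


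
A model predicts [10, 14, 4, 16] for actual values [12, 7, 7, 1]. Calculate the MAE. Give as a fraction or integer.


MAE = (1/4) * (|12-10|=2 + |7-14|=7 + |7-4|=3 + |1-16|=15). Sum = 27. MAE = 27/4.

27/4


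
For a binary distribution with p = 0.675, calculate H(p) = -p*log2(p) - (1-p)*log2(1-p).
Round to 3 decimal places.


H = -0.675*log2(0.675) - 0.325*log2(0.325) = 0.910.

0.910


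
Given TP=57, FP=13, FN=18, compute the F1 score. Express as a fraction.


Precision = 57/70 = 57/70. Recall = 57/75 = 19/25. F1 = 2*P*R/(P+R) = 114/145.

114/145


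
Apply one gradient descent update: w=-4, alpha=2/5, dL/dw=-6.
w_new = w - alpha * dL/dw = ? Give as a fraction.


w_new = -4 - 2/5 * -6 = -4 - -12/5 = -8/5.

-8/5


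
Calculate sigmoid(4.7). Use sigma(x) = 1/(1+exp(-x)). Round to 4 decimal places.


sigma(4.7) = 1/(1+e^(-4.7)) = 1/(1+0.009095) = 1/1.009095 = 0.9910.

0.9910


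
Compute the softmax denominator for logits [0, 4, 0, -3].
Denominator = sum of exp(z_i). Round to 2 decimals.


Denom = e^0=1.0000 + e^4=54.5982 + e^0=1.0000 + e^-3=0.0498. Sum = 56.6480, which rounds to 56.65.

56.65


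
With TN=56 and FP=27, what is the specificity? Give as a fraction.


Specificity = TN / (TN + FP) = 56 / 83 = 56/83.

56/83


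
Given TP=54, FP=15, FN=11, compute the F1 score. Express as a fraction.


Precision = 54/69 = 18/23. Recall = 54/65 = 54/65. F1 = 2*P*R/(P+R) = 54/67.

54/67


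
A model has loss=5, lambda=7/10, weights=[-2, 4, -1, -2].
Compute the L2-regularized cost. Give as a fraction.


L2 sq norm = sum(w^2) = 25. J = 5 + 7/10 * 25 = 45/2.

45/2


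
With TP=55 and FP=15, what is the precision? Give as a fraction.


Precision = TP / (TP + FP) = 55 / 70 = 11/14.

11/14


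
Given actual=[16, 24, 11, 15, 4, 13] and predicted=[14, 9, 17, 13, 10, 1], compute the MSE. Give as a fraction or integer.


MSE = (1/6) * ((16-14)^2=4 + (24-9)^2=225 + (11-17)^2=36 + (15-13)^2=4 + (4-10)^2=36 + (13-1)^2=144). Sum = 449. MSE = 449/6.

449/6


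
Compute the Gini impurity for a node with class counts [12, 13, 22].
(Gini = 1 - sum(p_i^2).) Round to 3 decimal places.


Total = 47. Proportions: 12/47, 13/47, 22/47. sum(p_i^2) = 0.3608. Gini = 1 - 0.3608 = 0.6392, which rounds to 0.639.

0.639


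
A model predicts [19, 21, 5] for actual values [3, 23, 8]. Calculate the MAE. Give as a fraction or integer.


MAE = (1/3) * (|3-19|=16 + |23-21|=2 + |8-5|=3). Sum = 21. MAE = 7.

7


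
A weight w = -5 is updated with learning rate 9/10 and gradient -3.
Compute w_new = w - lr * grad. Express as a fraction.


w_new = -5 - 9/10 * -3 = -5 - -27/10 = -23/10.

-23/10


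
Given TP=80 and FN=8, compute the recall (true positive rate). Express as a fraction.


Recall = TP / (TP + FN) = 80 / 88 = 10/11.

10/11


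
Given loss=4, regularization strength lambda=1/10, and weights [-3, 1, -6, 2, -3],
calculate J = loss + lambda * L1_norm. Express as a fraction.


L1 norm = sum(|w|) = 15. J = 4 + 1/10 * 15 = 11/2.

11/2


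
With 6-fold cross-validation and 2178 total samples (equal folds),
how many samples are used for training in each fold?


Each validation fold has 2178/6 = 363 samples. Training set = 2178 - 363 = 1815.

1815


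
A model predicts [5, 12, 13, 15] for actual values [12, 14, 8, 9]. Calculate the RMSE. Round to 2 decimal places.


MSE = 28.5000. RMSE = sqrt(28.5000) = 5.34.

5.34


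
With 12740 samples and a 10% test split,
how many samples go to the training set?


Test set = 12740 * 10% = 1274. Training set = 12740 - 1274 = 11466.

11466


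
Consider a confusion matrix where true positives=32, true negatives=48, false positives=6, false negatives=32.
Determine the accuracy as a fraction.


Accuracy = (TP + TN) / (TP + TN + FP + FN) = (32 + 48) / 118 = 40/59.

40/59


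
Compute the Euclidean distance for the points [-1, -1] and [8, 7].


d = sqrt(sum of squared differences). (-1-8)^2=81, (-1-7)^2=64. Sum = 145.

sqrt(145)


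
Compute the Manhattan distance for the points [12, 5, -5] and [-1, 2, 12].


d = sum of absolute differences: |12--1|=13 + |5-2|=3 + |-5-12|=17 = 33.

33


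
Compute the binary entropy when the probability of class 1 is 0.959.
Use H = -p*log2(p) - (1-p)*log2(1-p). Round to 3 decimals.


H = -0.959*log2(0.959) - 0.041*log2(0.041) = 0.247.

0.247


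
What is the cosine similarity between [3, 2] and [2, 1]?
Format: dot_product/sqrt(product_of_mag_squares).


dot = 8. |a|^2 = 13, |b|^2 = 5. cos = 8/sqrt(65).

8/sqrt(65)


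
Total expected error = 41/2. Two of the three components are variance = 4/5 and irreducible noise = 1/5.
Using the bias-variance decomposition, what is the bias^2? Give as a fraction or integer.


Total error = bias^2 + variance + irreducible noise. So bias^2 = 41/2 - 4/5 - 1/5 = 39/2.

39/2


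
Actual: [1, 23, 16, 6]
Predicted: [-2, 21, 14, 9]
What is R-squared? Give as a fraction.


Mean(y) = 23/2. SS_res = 26. SS_tot = 293. R^2 = 1 - 26/(293) = 267/293.

267/293


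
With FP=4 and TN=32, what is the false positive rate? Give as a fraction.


FPR = FP / (FP + TN) = 4 / 36 = 1/9.

1/9


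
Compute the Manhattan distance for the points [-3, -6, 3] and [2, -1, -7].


d = sum of absolute differences: |-3-2|=5 + |-6--1|=5 + |3--7|=10 = 20.

20


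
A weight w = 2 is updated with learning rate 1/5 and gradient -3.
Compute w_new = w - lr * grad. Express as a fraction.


w_new = 2 - 1/5 * -3 = 2 - -3/5 = 13/5.

13/5


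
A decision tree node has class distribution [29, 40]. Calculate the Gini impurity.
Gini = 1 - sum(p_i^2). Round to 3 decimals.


Total = 69. Proportions: 29/69, 40/69. sum(p_i^2) = 0.5127. Gini = 1 - 0.5127 = 0.4873, which rounds to 0.487.

0.487


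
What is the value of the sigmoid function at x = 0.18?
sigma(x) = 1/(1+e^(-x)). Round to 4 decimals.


sigma(0.18) = 1/(1+e^(-0.18)) = 1/(1+0.835270) = 1/1.835270 = 0.5449.

0.5449


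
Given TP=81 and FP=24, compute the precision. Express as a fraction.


Precision = TP / (TP + FP) = 81 / 105 = 27/35.

27/35


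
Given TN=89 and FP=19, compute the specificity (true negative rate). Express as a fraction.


Specificity = TN / (TN + FP) = 89 / 108 = 89/108.

89/108


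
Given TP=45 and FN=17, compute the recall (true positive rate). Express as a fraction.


Recall = TP / (TP + FN) = 45 / 62 = 45/62.

45/62


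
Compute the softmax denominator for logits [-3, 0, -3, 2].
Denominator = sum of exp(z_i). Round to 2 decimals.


Denom = e^-3=0.0498 + e^0=1.0000 + e^-3=0.0498 + e^2=7.3891. Sum = 8.4887, which rounds to 8.49.

8.49


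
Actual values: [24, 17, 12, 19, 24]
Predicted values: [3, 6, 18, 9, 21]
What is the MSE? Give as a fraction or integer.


MSE = (1/5) * ((24-3)^2=441 + (17-6)^2=121 + (12-18)^2=36 + (19-9)^2=100 + (24-21)^2=9). Sum = 707. MSE = 707/5.

707/5


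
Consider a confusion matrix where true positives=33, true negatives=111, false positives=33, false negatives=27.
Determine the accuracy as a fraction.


Accuracy = (TP + TN) / (TP + TN + FP + FN) = (33 + 111) / 204 = 12/17.

12/17


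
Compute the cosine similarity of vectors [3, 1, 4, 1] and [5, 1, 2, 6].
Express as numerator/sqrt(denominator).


dot = 30. |a|^2 = 27, |b|^2 = 66. cos = 30/sqrt(1782).

30/sqrt(1782)


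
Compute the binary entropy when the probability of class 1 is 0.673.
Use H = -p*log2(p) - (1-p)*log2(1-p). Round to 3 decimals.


H = -0.673*log2(0.673) - 0.327*log2(0.327) = 0.912.

0.912


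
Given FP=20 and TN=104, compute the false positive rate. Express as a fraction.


FPR = FP / (FP + TN) = 20 / 124 = 5/31.

5/31


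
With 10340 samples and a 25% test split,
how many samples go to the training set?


Test set = 10340 * 25% = 2585. Training set = 10340 - 2585 = 7755.

7755


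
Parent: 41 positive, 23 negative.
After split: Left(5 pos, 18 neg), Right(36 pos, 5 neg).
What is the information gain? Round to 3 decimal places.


H(parent) = 0.9422. H(left) = 0.7554, H(right) = 0.5349. Weighted = (23/64)*0.7554 + (41/64)*0.5349 = 0.6141. IG = 0.9422 - 0.6141 = 0.3281, which rounds to 0.328.

0.328


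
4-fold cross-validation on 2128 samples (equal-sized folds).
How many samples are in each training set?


Each validation fold has 2128/4 = 532 samples. Training set = 2128 - 532 = 1596.

1596


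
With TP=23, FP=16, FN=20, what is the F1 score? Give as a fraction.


Precision = 23/39 = 23/39. Recall = 23/43 = 23/43. F1 = 2*P*R/(P+R) = 23/41.

23/41


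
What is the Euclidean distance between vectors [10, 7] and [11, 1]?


d = sqrt(sum of squared differences). (10-11)^2=1, (7-1)^2=36. Sum = 37.

sqrt(37)


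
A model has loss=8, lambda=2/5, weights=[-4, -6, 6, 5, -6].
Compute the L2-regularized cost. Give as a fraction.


L2 sq norm = sum(w^2) = 149. J = 8 + 2/5 * 149 = 338/5.

338/5


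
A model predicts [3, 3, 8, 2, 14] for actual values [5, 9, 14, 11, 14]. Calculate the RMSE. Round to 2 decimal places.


MSE = 31.4000. RMSE = sqrt(31.4000) = 5.60.

5.60


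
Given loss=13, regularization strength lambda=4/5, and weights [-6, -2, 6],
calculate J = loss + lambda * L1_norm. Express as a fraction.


L1 norm = sum(|w|) = 14. J = 13 + 4/5 * 14 = 121/5.

121/5


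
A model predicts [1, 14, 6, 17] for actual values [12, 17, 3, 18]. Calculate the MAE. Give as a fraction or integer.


MAE = (1/4) * (|12-1|=11 + |17-14|=3 + |3-6|=3 + |18-17|=1). Sum = 18. MAE = 9/2.

9/2


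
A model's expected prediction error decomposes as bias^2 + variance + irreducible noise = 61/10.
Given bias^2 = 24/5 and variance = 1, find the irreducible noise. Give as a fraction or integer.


Total error = bias^2 + variance + irreducible noise. So irreducible noise = 61/10 - 24/5 - 1 = 3/10.

3/10


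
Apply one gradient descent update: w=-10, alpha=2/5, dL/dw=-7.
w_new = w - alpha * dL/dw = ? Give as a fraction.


w_new = -10 - 2/5 * -7 = -10 - -14/5 = -36/5.

-36/5


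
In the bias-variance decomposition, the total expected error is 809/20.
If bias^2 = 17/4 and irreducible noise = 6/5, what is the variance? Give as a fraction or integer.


Total error = bias^2 + variance + irreducible noise. So variance = 809/20 - 17/4 - 6/5 = 35.

35


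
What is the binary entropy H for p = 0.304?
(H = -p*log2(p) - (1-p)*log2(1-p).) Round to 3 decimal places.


H = -0.304*log2(0.304) - 0.696*log2(0.696) = 0.886.

0.886


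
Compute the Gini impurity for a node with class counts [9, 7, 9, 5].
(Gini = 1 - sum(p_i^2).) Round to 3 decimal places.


Total = 30. Proportions: 9/30, 7/30, 9/30, 5/30. sum(p_i^2) = 0.2622. Gini = 1 - 0.2622 = 0.7378, which rounds to 0.738.

0.738


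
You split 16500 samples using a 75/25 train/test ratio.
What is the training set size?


Test set = 16500 * 25% = 4125. Training set = 16500 - 4125 = 12375.

12375


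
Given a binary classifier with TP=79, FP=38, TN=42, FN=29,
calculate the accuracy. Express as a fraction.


Accuracy = (TP + TN) / (TP + TN + FP + FN) = (79 + 42) / 188 = 121/188.

121/188


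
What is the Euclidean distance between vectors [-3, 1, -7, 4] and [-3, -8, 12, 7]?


d = sqrt(sum of squared differences). (-3--3)^2=0, (1--8)^2=81, (-7-12)^2=361, (4-7)^2=9. Sum = 451.

sqrt(451)


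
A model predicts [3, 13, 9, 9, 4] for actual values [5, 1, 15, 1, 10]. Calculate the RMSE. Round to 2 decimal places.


MSE = 56.8000. RMSE = sqrt(56.8000) = 7.54.

7.54


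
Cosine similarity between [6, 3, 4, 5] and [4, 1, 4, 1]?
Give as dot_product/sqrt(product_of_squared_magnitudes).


dot = 48. |a|^2 = 86, |b|^2 = 34. cos = 48/sqrt(2924).

48/sqrt(2924)


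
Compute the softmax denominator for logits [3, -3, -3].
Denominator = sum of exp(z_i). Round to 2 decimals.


Denom = e^3=20.0855 + e^-3=0.0498 + e^-3=0.0498. Sum = 20.1851, which rounds to 20.19.

20.19


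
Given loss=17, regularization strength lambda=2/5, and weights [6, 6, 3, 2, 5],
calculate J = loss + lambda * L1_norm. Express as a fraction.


L1 norm = sum(|w|) = 22. J = 17 + 2/5 * 22 = 129/5.

129/5


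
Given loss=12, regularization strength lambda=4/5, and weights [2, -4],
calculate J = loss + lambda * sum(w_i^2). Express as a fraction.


L2 sq norm = sum(w^2) = 20. J = 12 + 4/5 * 20 = 28.

28


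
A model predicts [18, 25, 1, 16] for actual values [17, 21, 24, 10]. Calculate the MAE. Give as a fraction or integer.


MAE = (1/4) * (|17-18|=1 + |21-25|=4 + |24-1|=23 + |10-16|=6). Sum = 34. MAE = 17/2.

17/2


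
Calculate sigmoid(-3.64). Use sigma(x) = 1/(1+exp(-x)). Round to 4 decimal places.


sigma(-3.64) = 1/(1+e^(3.64)) = 1/(1+38.091837) = 1/39.091837 = 0.0256.

0.0256


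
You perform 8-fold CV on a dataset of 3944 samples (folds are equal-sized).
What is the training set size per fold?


Each validation fold has 3944/8 = 493 samples. Training set = 3944 - 493 = 3451.

3451


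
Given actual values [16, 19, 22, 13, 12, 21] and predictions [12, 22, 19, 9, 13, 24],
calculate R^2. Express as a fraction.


Mean(y) = 103/6. SS_res = 60. SS_tot = 521/6. R^2 = 1 - 60/(521/6) = 161/521.

161/521


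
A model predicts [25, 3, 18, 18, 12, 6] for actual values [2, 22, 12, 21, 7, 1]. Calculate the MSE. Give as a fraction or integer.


MSE = (1/6) * ((2-25)^2=529 + (22-3)^2=361 + (12-18)^2=36 + (21-18)^2=9 + (7-12)^2=25 + (1-6)^2=25). Sum = 985. MSE = 985/6.

985/6


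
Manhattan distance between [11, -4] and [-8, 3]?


d = sum of absolute differences: |11--8|=19 + |-4-3|=7 = 26.

26


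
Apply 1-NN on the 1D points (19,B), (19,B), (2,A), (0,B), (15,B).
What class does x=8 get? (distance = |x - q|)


Distances: |19-8|=11, |19-8|=11, |2-8|=6, |0-8|=8, |15-8|=7. 1 nearest: (2,A). Counts: {'A': 1}. Majority class: A.

A


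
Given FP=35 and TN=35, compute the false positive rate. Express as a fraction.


FPR = FP / (FP + TN) = 35 / 70 = 1/2.

1/2


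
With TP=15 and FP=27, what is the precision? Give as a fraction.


Precision = TP / (TP + FP) = 15 / 42 = 5/14.

5/14


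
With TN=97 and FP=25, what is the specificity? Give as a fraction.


Specificity = TN / (TN + FP) = 97 / 122 = 97/122.

97/122


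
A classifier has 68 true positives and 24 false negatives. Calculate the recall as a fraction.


Recall = TP / (TP + FN) = 68 / 92 = 17/23.

17/23


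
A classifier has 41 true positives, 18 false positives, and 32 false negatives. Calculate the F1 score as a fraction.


Precision = 41/59 = 41/59. Recall = 41/73 = 41/73. F1 = 2*P*R/(P+R) = 41/66.

41/66


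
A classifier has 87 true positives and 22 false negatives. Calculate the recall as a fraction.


Recall = TP / (TP + FN) = 87 / 109 = 87/109.

87/109


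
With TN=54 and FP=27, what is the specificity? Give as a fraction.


Specificity = TN / (TN + FP) = 54 / 81 = 2/3.

2/3


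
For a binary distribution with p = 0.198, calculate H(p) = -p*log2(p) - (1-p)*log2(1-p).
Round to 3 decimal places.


H = -0.198*log2(0.198) - 0.802*log2(0.802) = 0.718.

0.718


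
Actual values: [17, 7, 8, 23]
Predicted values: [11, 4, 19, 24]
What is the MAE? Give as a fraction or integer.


MAE = (1/4) * (|17-11|=6 + |7-4|=3 + |8-19|=11 + |23-24|=1). Sum = 21. MAE = 21/4.

21/4


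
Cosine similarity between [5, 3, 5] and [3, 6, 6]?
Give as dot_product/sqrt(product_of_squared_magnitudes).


dot = 63. |a|^2 = 59, |b|^2 = 81. cos = 63/sqrt(4779).

63/sqrt(4779)


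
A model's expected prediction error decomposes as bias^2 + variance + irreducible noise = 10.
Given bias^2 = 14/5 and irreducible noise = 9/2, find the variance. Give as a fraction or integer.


Total error = bias^2 + variance + irreducible noise. So variance = 10 - 14/5 - 9/2 = 27/10.

27/10


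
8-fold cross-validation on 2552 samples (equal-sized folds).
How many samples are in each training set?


Each validation fold has 2552/8 = 319 samples. Training set = 2552 - 319 = 2233.

2233


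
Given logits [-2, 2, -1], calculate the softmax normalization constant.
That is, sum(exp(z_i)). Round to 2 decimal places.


Denom = e^-2=0.1353 + e^2=7.3891 + e^-1=0.3679. Sum = 7.8923, which rounds to 7.89.

7.89


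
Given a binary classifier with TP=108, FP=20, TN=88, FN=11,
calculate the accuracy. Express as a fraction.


Accuracy = (TP + TN) / (TP + TN + FP + FN) = (108 + 88) / 227 = 196/227.

196/227


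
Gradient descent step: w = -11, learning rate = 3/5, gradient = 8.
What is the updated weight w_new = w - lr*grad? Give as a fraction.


w_new = -11 - 3/5 * 8 = -11 - 24/5 = -79/5.

-79/5


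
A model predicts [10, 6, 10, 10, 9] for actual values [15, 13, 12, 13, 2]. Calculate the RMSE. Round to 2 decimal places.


MSE = 27.2000. RMSE = sqrt(27.2000) = 5.22.

5.22


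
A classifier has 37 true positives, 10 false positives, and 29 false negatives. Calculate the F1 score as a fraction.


Precision = 37/47 = 37/47. Recall = 37/66 = 37/66. F1 = 2*P*R/(P+R) = 74/113.

74/113


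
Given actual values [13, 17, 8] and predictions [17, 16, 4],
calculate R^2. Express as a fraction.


Mean(y) = 38/3. SS_res = 33. SS_tot = 122/3. R^2 = 1 - 33/(122/3) = 23/122.

23/122


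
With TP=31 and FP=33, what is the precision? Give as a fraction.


Precision = TP / (TP + FP) = 31 / 64 = 31/64.

31/64


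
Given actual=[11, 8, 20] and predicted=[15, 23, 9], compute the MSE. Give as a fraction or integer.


MSE = (1/3) * ((11-15)^2=16 + (8-23)^2=225 + (20-9)^2=121). Sum = 362. MSE = 362/3.

362/3


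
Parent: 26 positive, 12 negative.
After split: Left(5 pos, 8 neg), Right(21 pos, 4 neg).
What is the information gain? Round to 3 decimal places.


H(parent) = 0.8997. H(left) = 0.9612, H(right) = 0.6343. Weighted = (13/38)*0.9612 + (25/38)*0.6343 = 0.7461. IG = 0.8997 - 0.7461 = 0.1536, which rounds to 0.154.

0.154


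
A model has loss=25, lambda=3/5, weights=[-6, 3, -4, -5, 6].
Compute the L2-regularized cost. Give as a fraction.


L2 sq norm = sum(w^2) = 122. J = 25 + 3/5 * 122 = 491/5.

491/5


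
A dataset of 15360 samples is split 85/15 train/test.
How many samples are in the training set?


Test set = 15360 * 15% = 2304. Training set = 15360 - 2304 = 13056.

13056


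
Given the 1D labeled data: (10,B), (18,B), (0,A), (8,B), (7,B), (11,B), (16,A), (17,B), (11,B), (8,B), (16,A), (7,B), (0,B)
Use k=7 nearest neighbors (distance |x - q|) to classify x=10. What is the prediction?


Distances: |10-10|=0, |18-10|=8, |0-10|=10, |8-10|=2, |7-10|=3, |11-10|=1, |16-10|=6, |17-10|=7, |11-10|=1, |8-10|=2, |16-10|=6, |7-10|=3, |0-10|=10. 7 nearest: (10,B), (11,B), (11,B), (8,B), (8,B), (7,B), (7,B). Counts: {'B': 7}. Majority class: B.

B


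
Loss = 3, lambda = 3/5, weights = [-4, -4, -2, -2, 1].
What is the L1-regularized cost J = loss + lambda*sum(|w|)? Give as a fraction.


L1 norm = sum(|w|) = 13. J = 3 + 3/5 * 13 = 54/5.

54/5


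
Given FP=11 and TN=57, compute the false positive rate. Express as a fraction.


FPR = FP / (FP + TN) = 11 / 68 = 11/68.

11/68


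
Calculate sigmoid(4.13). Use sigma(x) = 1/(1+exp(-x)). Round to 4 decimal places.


sigma(4.13) = 1/(1+e^(-4.13)) = 1/(1+0.016083) = 1/1.016083 = 0.9842.

0.9842


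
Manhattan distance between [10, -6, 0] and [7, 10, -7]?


d = sum of absolute differences: |10-7|=3 + |-6-10|=16 + |0--7|=7 = 26.

26


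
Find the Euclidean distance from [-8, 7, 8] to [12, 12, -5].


d = sqrt(sum of squared differences). (-8-12)^2=400, (7-12)^2=25, (8--5)^2=169. Sum = 594.

sqrt(594)


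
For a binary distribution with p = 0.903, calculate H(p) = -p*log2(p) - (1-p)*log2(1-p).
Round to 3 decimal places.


H = -0.903*log2(0.903) - 0.097*log2(0.097) = 0.459.

0.459


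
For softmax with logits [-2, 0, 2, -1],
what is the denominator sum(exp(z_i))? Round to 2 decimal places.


Denom = e^-2=0.1353 + e^0=1.0000 + e^2=7.3891 + e^-1=0.3679. Sum = 8.8923, which rounds to 8.89.

8.89


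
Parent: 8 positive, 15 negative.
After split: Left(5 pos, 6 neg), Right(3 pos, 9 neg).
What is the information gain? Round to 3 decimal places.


H(parent) = 0.9321. H(left) = 0.9940, H(right) = 0.8113. Weighted = (11/23)*0.9940 + (12/23)*0.8113 = 0.8987. IG = 0.9321 - 0.8987 = 0.0334, which rounds to 0.033.

0.033


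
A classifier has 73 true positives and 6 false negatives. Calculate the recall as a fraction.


Recall = TP / (TP + FN) = 73 / 79 = 73/79.

73/79


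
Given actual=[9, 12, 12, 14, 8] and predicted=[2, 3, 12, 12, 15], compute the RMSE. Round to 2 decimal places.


MSE = 36.6000. RMSE = sqrt(36.6000) = 6.05.

6.05


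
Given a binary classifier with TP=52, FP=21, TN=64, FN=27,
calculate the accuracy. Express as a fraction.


Accuracy = (TP + TN) / (TP + TN + FP + FN) = (52 + 64) / 164 = 29/41.

29/41


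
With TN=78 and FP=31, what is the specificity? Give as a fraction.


Specificity = TN / (TN + FP) = 78 / 109 = 78/109.

78/109


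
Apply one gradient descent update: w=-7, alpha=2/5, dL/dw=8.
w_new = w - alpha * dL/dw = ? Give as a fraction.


w_new = -7 - 2/5 * 8 = -7 - 16/5 = -51/5.

-51/5


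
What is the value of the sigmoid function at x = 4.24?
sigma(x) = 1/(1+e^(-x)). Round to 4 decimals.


sigma(4.24) = 1/(1+e^(-4.24)) = 1/(1+0.014408) = 1/1.014408 = 0.9858.

0.9858


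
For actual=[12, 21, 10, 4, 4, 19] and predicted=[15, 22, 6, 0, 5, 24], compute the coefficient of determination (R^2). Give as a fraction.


Mean(y) = 35/3. SS_res = 68. SS_tot = 784/3. R^2 = 1 - 68/(784/3) = 145/196.

145/196


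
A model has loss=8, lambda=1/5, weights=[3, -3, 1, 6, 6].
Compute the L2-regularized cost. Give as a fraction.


L2 sq norm = sum(w^2) = 91. J = 8 + 1/5 * 91 = 131/5.

131/5


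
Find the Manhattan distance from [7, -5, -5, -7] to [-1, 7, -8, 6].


d = sum of absolute differences: |7--1|=8 + |-5-7|=12 + |-5--8|=3 + |-7-6|=13 = 36.

36


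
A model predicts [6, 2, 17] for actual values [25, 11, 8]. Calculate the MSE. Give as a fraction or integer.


MSE = (1/3) * ((25-6)^2=361 + (11-2)^2=81 + (8-17)^2=81). Sum = 523. MSE = 523/3.

523/3


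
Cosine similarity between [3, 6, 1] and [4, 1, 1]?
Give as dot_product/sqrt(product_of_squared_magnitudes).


dot = 19. |a|^2 = 46, |b|^2 = 18. cos = 19/sqrt(828).

19/sqrt(828)


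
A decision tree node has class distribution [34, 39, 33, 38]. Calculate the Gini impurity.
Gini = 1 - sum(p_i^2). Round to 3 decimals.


Total = 144. Proportions: 34/144, 39/144, 33/144, 38/144. sum(p_i^2) = 0.2513. Gini = 1 - 0.2513 = 0.7487, which rounds to 0.749.

0.749


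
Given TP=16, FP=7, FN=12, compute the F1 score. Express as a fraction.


Precision = 16/23 = 16/23. Recall = 16/28 = 4/7. F1 = 2*P*R/(P+R) = 32/51.

32/51


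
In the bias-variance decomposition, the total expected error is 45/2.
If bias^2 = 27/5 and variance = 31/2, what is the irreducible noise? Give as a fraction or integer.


Total error = bias^2 + variance + irreducible noise. So irreducible noise = 45/2 - 27/5 - 31/2 = 8/5.

8/5


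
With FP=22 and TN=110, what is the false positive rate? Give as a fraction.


FPR = FP / (FP + TN) = 22 / 132 = 1/6.

1/6


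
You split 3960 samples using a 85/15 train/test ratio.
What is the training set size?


Test set = 3960 * 15% = 594. Training set = 3960 - 594 = 3366.

3366


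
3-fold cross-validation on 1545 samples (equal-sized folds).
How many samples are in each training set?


Each validation fold has 1545/3 = 515 samples. Training set = 1545 - 515 = 1030.

1030


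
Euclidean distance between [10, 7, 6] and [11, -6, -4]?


d = sqrt(sum of squared differences). (10-11)^2=1, (7--6)^2=169, (6--4)^2=100. Sum = 270.

sqrt(270)


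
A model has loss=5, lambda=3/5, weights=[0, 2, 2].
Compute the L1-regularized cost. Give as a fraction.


L1 norm = sum(|w|) = 4. J = 5 + 3/5 * 4 = 37/5.

37/5


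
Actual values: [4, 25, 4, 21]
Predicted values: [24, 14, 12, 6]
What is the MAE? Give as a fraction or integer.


MAE = (1/4) * (|4-24|=20 + |25-14|=11 + |4-12|=8 + |21-6|=15). Sum = 54. MAE = 27/2.

27/2


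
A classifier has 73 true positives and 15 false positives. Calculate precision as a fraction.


Precision = TP / (TP + FP) = 73 / 88 = 73/88.

73/88


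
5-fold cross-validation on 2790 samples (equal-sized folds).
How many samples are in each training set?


Each validation fold has 2790/5 = 558 samples. Training set = 2790 - 558 = 2232.

2232


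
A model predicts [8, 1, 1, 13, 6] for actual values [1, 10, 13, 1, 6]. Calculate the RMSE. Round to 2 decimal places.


MSE = 83.6000. RMSE = sqrt(83.6000) = 9.14.

9.14


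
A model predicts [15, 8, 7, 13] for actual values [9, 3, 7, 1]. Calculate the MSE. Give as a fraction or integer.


MSE = (1/4) * ((9-15)^2=36 + (3-8)^2=25 + (7-7)^2=0 + (1-13)^2=144). Sum = 205. MSE = 205/4.

205/4


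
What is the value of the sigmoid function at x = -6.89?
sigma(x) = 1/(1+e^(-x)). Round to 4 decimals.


sigma(-6.89) = 1/(1+e^(6.89)) = 1/(1+982.401417) = 1/983.401417 = 0.0010.

0.0010


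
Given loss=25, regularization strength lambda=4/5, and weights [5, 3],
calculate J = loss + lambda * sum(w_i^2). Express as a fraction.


L2 sq norm = sum(w^2) = 34. J = 25 + 4/5 * 34 = 261/5.

261/5


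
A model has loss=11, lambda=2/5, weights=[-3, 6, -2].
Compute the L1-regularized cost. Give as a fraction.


L1 norm = sum(|w|) = 11. J = 11 + 2/5 * 11 = 77/5.

77/5


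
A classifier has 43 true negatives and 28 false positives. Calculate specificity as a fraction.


Specificity = TN / (TN + FP) = 43 / 71 = 43/71.

43/71


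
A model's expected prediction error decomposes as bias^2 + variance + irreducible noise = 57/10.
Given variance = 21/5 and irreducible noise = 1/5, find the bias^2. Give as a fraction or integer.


Total error = bias^2 + variance + irreducible noise. So bias^2 = 57/10 - 21/5 - 1/5 = 13/10.

13/10


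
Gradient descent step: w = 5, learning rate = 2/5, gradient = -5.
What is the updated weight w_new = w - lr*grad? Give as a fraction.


w_new = 5 - 2/5 * -5 = 5 - -2 = 7.

7


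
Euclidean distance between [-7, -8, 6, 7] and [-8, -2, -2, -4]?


d = sqrt(sum of squared differences). (-7--8)^2=1, (-8--2)^2=36, (6--2)^2=64, (7--4)^2=121. Sum = 222.

sqrt(222)


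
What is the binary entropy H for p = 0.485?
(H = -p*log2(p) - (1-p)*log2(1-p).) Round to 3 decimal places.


H = -0.485*log2(0.485) - 0.515*log2(0.515) = 0.999.

0.999


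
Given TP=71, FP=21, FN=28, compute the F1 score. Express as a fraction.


Precision = 71/92 = 71/92. Recall = 71/99 = 71/99. F1 = 2*P*R/(P+R) = 142/191.

142/191


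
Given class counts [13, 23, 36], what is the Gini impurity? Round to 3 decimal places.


Total = 72. Proportions: 13/72, 23/72, 36/72. sum(p_i^2) = 0.3846. Gini = 1 - 0.3846 = 0.6154, which rounds to 0.615.

0.615


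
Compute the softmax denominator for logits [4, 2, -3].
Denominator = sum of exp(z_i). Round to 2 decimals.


Denom = e^4=54.5982 + e^2=7.3891 + e^-3=0.0498. Sum = 62.0371, which rounds to 62.04.

62.04


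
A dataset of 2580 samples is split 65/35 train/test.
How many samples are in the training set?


Test set = 2580 * 35% = 903. Training set = 2580 - 903 = 1677.

1677


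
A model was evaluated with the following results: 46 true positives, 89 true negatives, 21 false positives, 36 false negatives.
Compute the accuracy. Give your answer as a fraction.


Accuracy = (TP + TN) / (TP + TN + FP + FN) = (46 + 89) / 192 = 45/64.

45/64


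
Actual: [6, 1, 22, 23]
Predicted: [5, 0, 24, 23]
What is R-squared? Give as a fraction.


Mean(y) = 13. SS_res = 6. SS_tot = 374. R^2 = 1 - 6/(374) = 184/187.

184/187


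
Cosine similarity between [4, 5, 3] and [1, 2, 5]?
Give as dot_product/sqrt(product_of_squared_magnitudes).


dot = 29. |a|^2 = 50, |b|^2 = 30. cos = 29/sqrt(1500).

29/sqrt(1500)


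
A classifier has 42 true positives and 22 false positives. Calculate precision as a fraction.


Precision = TP / (TP + FP) = 42 / 64 = 21/32.

21/32


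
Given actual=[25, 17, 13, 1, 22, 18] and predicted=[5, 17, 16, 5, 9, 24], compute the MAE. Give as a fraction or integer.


MAE = (1/6) * (|25-5|=20 + |17-17|=0 + |13-16|=3 + |1-5|=4 + |22-9|=13 + |18-24|=6). Sum = 46. MAE = 23/3.

23/3


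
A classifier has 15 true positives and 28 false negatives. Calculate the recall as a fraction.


Recall = TP / (TP + FN) = 15 / 43 = 15/43.

15/43


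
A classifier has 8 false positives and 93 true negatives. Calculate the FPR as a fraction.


FPR = FP / (FP + TN) = 8 / 101 = 8/101.

8/101


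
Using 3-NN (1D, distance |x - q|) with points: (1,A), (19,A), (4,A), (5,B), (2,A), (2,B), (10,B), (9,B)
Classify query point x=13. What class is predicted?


Distances: |1-13|=12, |19-13|=6, |4-13|=9, |5-13|=8, |2-13|=11, |2-13|=11, |10-13|=3, |9-13|=4. 3 nearest: (10,B), (9,B), (19,A). Counts: {'B': 2, 'A': 1}. Majority class: B.

B


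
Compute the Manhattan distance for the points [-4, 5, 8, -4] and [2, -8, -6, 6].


d = sum of absolute differences: |-4-2|=6 + |5--8|=13 + |8--6|=14 + |-4-6|=10 = 43.

43


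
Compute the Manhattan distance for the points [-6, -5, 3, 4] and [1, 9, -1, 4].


d = sum of absolute differences: |-6-1|=7 + |-5-9|=14 + |3--1|=4 + |4-4|=0 = 25.

25


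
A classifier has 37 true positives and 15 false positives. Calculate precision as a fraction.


Precision = TP / (TP + FP) = 37 / 52 = 37/52.

37/52


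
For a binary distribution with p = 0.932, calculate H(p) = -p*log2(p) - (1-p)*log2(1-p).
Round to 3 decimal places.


H = -0.932*log2(0.932) - 0.068*log2(0.068) = 0.358.

0.358


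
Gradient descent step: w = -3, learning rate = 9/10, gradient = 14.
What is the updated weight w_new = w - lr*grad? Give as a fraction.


w_new = -3 - 9/10 * 14 = -3 - 63/5 = -78/5.

-78/5


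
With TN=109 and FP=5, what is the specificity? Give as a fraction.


Specificity = TN / (TN + FP) = 109 / 114 = 109/114.

109/114


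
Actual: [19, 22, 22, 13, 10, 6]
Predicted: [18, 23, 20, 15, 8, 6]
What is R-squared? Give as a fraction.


Mean(y) = 46/3. SS_res = 14. SS_tot = 670/3. R^2 = 1 - 14/(670/3) = 314/335.

314/335


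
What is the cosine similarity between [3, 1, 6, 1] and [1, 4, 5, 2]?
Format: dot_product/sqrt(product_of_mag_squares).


dot = 39. |a|^2 = 47, |b|^2 = 46. cos = 39/sqrt(2162).

39/sqrt(2162)


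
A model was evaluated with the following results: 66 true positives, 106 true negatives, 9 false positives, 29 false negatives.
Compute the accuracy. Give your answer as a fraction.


Accuracy = (TP + TN) / (TP + TN + FP + FN) = (66 + 106) / 210 = 86/105.

86/105
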